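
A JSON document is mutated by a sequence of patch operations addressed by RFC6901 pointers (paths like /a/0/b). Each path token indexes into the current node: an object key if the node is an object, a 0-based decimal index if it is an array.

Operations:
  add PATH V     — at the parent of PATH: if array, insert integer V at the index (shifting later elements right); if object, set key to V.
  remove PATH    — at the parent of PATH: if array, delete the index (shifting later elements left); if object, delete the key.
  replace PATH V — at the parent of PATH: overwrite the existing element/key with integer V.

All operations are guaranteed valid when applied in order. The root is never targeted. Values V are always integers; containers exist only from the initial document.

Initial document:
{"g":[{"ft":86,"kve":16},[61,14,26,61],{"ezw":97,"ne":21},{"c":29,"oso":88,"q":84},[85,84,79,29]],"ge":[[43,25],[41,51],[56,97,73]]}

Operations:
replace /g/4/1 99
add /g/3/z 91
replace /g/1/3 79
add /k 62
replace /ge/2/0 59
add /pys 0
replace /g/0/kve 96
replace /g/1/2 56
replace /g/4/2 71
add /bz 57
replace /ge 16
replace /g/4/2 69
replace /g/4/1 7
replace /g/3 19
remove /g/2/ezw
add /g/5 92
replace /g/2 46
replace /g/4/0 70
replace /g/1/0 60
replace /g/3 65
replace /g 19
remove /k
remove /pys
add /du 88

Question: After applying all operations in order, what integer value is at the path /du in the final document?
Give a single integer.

Answer: 88

Derivation:
After op 1 (replace /g/4/1 99): {"g":[{"ft":86,"kve":16},[61,14,26,61],{"ezw":97,"ne":21},{"c":29,"oso":88,"q":84},[85,99,79,29]],"ge":[[43,25],[41,51],[56,97,73]]}
After op 2 (add /g/3/z 91): {"g":[{"ft":86,"kve":16},[61,14,26,61],{"ezw":97,"ne":21},{"c":29,"oso":88,"q":84,"z":91},[85,99,79,29]],"ge":[[43,25],[41,51],[56,97,73]]}
After op 3 (replace /g/1/3 79): {"g":[{"ft":86,"kve":16},[61,14,26,79],{"ezw":97,"ne":21},{"c":29,"oso":88,"q":84,"z":91},[85,99,79,29]],"ge":[[43,25],[41,51],[56,97,73]]}
After op 4 (add /k 62): {"g":[{"ft":86,"kve":16},[61,14,26,79],{"ezw":97,"ne":21},{"c":29,"oso":88,"q":84,"z":91},[85,99,79,29]],"ge":[[43,25],[41,51],[56,97,73]],"k":62}
After op 5 (replace /ge/2/0 59): {"g":[{"ft":86,"kve":16},[61,14,26,79],{"ezw":97,"ne":21},{"c":29,"oso":88,"q":84,"z":91},[85,99,79,29]],"ge":[[43,25],[41,51],[59,97,73]],"k":62}
After op 6 (add /pys 0): {"g":[{"ft":86,"kve":16},[61,14,26,79],{"ezw":97,"ne":21},{"c":29,"oso":88,"q":84,"z":91},[85,99,79,29]],"ge":[[43,25],[41,51],[59,97,73]],"k":62,"pys":0}
After op 7 (replace /g/0/kve 96): {"g":[{"ft":86,"kve":96},[61,14,26,79],{"ezw":97,"ne":21},{"c":29,"oso":88,"q":84,"z":91},[85,99,79,29]],"ge":[[43,25],[41,51],[59,97,73]],"k":62,"pys":0}
After op 8 (replace /g/1/2 56): {"g":[{"ft":86,"kve":96},[61,14,56,79],{"ezw":97,"ne":21},{"c":29,"oso":88,"q":84,"z":91},[85,99,79,29]],"ge":[[43,25],[41,51],[59,97,73]],"k":62,"pys":0}
After op 9 (replace /g/4/2 71): {"g":[{"ft":86,"kve":96},[61,14,56,79],{"ezw":97,"ne":21},{"c":29,"oso":88,"q":84,"z":91},[85,99,71,29]],"ge":[[43,25],[41,51],[59,97,73]],"k":62,"pys":0}
After op 10 (add /bz 57): {"bz":57,"g":[{"ft":86,"kve":96},[61,14,56,79],{"ezw":97,"ne":21},{"c":29,"oso":88,"q":84,"z":91},[85,99,71,29]],"ge":[[43,25],[41,51],[59,97,73]],"k":62,"pys":0}
After op 11 (replace /ge 16): {"bz":57,"g":[{"ft":86,"kve":96},[61,14,56,79],{"ezw":97,"ne":21},{"c":29,"oso":88,"q":84,"z":91},[85,99,71,29]],"ge":16,"k":62,"pys":0}
After op 12 (replace /g/4/2 69): {"bz":57,"g":[{"ft":86,"kve":96},[61,14,56,79],{"ezw":97,"ne":21},{"c":29,"oso":88,"q":84,"z":91},[85,99,69,29]],"ge":16,"k":62,"pys":0}
After op 13 (replace /g/4/1 7): {"bz":57,"g":[{"ft":86,"kve":96},[61,14,56,79],{"ezw":97,"ne":21},{"c":29,"oso":88,"q":84,"z":91},[85,7,69,29]],"ge":16,"k":62,"pys":0}
After op 14 (replace /g/3 19): {"bz":57,"g":[{"ft":86,"kve":96},[61,14,56,79],{"ezw":97,"ne":21},19,[85,7,69,29]],"ge":16,"k":62,"pys":0}
After op 15 (remove /g/2/ezw): {"bz":57,"g":[{"ft":86,"kve":96},[61,14,56,79],{"ne":21},19,[85,7,69,29]],"ge":16,"k":62,"pys":0}
After op 16 (add /g/5 92): {"bz":57,"g":[{"ft":86,"kve":96},[61,14,56,79],{"ne":21},19,[85,7,69,29],92],"ge":16,"k":62,"pys":0}
After op 17 (replace /g/2 46): {"bz":57,"g":[{"ft":86,"kve":96},[61,14,56,79],46,19,[85,7,69,29],92],"ge":16,"k":62,"pys":0}
After op 18 (replace /g/4/0 70): {"bz":57,"g":[{"ft":86,"kve":96},[61,14,56,79],46,19,[70,7,69,29],92],"ge":16,"k":62,"pys":0}
After op 19 (replace /g/1/0 60): {"bz":57,"g":[{"ft":86,"kve":96},[60,14,56,79],46,19,[70,7,69,29],92],"ge":16,"k":62,"pys":0}
After op 20 (replace /g/3 65): {"bz":57,"g":[{"ft":86,"kve":96},[60,14,56,79],46,65,[70,7,69,29],92],"ge":16,"k":62,"pys":0}
After op 21 (replace /g 19): {"bz":57,"g":19,"ge":16,"k":62,"pys":0}
After op 22 (remove /k): {"bz":57,"g":19,"ge":16,"pys":0}
After op 23 (remove /pys): {"bz":57,"g":19,"ge":16}
After op 24 (add /du 88): {"bz":57,"du":88,"g":19,"ge":16}
Value at /du: 88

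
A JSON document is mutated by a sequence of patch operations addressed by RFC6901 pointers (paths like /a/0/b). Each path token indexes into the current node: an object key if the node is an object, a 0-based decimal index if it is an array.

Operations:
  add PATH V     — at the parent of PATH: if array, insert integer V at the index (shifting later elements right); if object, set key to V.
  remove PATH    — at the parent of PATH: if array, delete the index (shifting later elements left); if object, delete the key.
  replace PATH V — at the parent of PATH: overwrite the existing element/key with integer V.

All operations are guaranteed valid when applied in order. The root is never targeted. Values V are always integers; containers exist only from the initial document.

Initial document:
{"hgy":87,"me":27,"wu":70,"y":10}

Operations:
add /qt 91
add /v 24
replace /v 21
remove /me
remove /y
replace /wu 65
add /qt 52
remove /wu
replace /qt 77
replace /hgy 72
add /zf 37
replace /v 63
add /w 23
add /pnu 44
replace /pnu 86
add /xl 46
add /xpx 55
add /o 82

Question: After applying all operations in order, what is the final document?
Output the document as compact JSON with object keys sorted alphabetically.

Answer: {"hgy":72,"o":82,"pnu":86,"qt":77,"v":63,"w":23,"xl":46,"xpx":55,"zf":37}

Derivation:
After op 1 (add /qt 91): {"hgy":87,"me":27,"qt":91,"wu":70,"y":10}
After op 2 (add /v 24): {"hgy":87,"me":27,"qt":91,"v":24,"wu":70,"y":10}
After op 3 (replace /v 21): {"hgy":87,"me":27,"qt":91,"v":21,"wu":70,"y":10}
After op 4 (remove /me): {"hgy":87,"qt":91,"v":21,"wu":70,"y":10}
After op 5 (remove /y): {"hgy":87,"qt":91,"v":21,"wu":70}
After op 6 (replace /wu 65): {"hgy":87,"qt":91,"v":21,"wu":65}
After op 7 (add /qt 52): {"hgy":87,"qt":52,"v":21,"wu":65}
After op 8 (remove /wu): {"hgy":87,"qt":52,"v":21}
After op 9 (replace /qt 77): {"hgy":87,"qt":77,"v":21}
After op 10 (replace /hgy 72): {"hgy":72,"qt":77,"v":21}
After op 11 (add /zf 37): {"hgy":72,"qt":77,"v":21,"zf":37}
After op 12 (replace /v 63): {"hgy":72,"qt":77,"v":63,"zf":37}
After op 13 (add /w 23): {"hgy":72,"qt":77,"v":63,"w":23,"zf":37}
After op 14 (add /pnu 44): {"hgy":72,"pnu":44,"qt":77,"v":63,"w":23,"zf":37}
After op 15 (replace /pnu 86): {"hgy":72,"pnu":86,"qt":77,"v":63,"w":23,"zf":37}
After op 16 (add /xl 46): {"hgy":72,"pnu":86,"qt":77,"v":63,"w":23,"xl":46,"zf":37}
After op 17 (add /xpx 55): {"hgy":72,"pnu":86,"qt":77,"v":63,"w":23,"xl":46,"xpx":55,"zf":37}
After op 18 (add /o 82): {"hgy":72,"o":82,"pnu":86,"qt":77,"v":63,"w":23,"xl":46,"xpx":55,"zf":37}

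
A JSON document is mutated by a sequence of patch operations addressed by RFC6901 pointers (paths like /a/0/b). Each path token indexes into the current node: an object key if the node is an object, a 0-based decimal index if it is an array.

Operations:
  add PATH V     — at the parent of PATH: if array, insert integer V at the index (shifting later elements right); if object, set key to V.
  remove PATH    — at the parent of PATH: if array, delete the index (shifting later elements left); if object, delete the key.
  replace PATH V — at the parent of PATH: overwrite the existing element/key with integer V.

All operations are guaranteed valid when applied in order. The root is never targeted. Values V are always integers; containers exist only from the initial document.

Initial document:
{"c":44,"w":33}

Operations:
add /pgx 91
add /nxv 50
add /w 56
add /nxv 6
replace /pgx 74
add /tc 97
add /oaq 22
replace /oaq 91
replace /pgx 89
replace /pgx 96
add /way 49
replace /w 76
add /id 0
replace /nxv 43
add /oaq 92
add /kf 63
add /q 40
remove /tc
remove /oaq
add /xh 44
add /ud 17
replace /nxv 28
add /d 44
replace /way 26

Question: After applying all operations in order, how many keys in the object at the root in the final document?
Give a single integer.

Answer: 11

Derivation:
After op 1 (add /pgx 91): {"c":44,"pgx":91,"w":33}
After op 2 (add /nxv 50): {"c":44,"nxv":50,"pgx":91,"w":33}
After op 3 (add /w 56): {"c":44,"nxv":50,"pgx":91,"w":56}
After op 4 (add /nxv 6): {"c":44,"nxv":6,"pgx":91,"w":56}
After op 5 (replace /pgx 74): {"c":44,"nxv":6,"pgx":74,"w":56}
After op 6 (add /tc 97): {"c":44,"nxv":6,"pgx":74,"tc":97,"w":56}
After op 7 (add /oaq 22): {"c":44,"nxv":6,"oaq":22,"pgx":74,"tc":97,"w":56}
After op 8 (replace /oaq 91): {"c":44,"nxv":6,"oaq":91,"pgx":74,"tc":97,"w":56}
After op 9 (replace /pgx 89): {"c":44,"nxv":6,"oaq":91,"pgx":89,"tc":97,"w":56}
After op 10 (replace /pgx 96): {"c":44,"nxv":6,"oaq":91,"pgx":96,"tc":97,"w":56}
After op 11 (add /way 49): {"c":44,"nxv":6,"oaq":91,"pgx":96,"tc":97,"w":56,"way":49}
After op 12 (replace /w 76): {"c":44,"nxv":6,"oaq":91,"pgx":96,"tc":97,"w":76,"way":49}
After op 13 (add /id 0): {"c":44,"id":0,"nxv":6,"oaq":91,"pgx":96,"tc":97,"w":76,"way":49}
After op 14 (replace /nxv 43): {"c":44,"id":0,"nxv":43,"oaq":91,"pgx":96,"tc":97,"w":76,"way":49}
After op 15 (add /oaq 92): {"c":44,"id":0,"nxv":43,"oaq":92,"pgx":96,"tc":97,"w":76,"way":49}
After op 16 (add /kf 63): {"c":44,"id":0,"kf":63,"nxv":43,"oaq":92,"pgx":96,"tc":97,"w":76,"way":49}
After op 17 (add /q 40): {"c":44,"id":0,"kf":63,"nxv":43,"oaq":92,"pgx":96,"q":40,"tc":97,"w":76,"way":49}
After op 18 (remove /tc): {"c":44,"id":0,"kf":63,"nxv":43,"oaq":92,"pgx":96,"q":40,"w":76,"way":49}
After op 19 (remove /oaq): {"c":44,"id":0,"kf":63,"nxv":43,"pgx":96,"q":40,"w":76,"way":49}
After op 20 (add /xh 44): {"c":44,"id":0,"kf":63,"nxv":43,"pgx":96,"q":40,"w":76,"way":49,"xh":44}
After op 21 (add /ud 17): {"c":44,"id":0,"kf":63,"nxv":43,"pgx":96,"q":40,"ud":17,"w":76,"way":49,"xh":44}
After op 22 (replace /nxv 28): {"c":44,"id":0,"kf":63,"nxv":28,"pgx":96,"q":40,"ud":17,"w":76,"way":49,"xh":44}
After op 23 (add /d 44): {"c":44,"d":44,"id":0,"kf":63,"nxv":28,"pgx":96,"q":40,"ud":17,"w":76,"way":49,"xh":44}
After op 24 (replace /way 26): {"c":44,"d":44,"id":0,"kf":63,"nxv":28,"pgx":96,"q":40,"ud":17,"w":76,"way":26,"xh":44}
Size at the root: 11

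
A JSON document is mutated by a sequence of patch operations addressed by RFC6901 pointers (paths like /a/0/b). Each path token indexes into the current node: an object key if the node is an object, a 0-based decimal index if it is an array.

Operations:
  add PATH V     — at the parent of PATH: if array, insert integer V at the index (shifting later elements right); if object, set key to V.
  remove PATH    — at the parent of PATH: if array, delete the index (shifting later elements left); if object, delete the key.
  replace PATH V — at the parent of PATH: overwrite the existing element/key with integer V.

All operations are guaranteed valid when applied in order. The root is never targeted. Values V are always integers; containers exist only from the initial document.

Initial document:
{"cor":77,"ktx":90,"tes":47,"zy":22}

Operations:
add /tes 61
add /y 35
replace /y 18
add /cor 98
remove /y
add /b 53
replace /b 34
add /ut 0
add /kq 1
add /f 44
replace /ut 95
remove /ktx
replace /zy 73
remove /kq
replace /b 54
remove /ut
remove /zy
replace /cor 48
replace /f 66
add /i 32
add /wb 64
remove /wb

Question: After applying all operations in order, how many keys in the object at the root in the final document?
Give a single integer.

Answer: 5

Derivation:
After op 1 (add /tes 61): {"cor":77,"ktx":90,"tes":61,"zy":22}
After op 2 (add /y 35): {"cor":77,"ktx":90,"tes":61,"y":35,"zy":22}
After op 3 (replace /y 18): {"cor":77,"ktx":90,"tes":61,"y":18,"zy":22}
After op 4 (add /cor 98): {"cor":98,"ktx":90,"tes":61,"y":18,"zy":22}
After op 5 (remove /y): {"cor":98,"ktx":90,"tes":61,"zy":22}
After op 6 (add /b 53): {"b":53,"cor":98,"ktx":90,"tes":61,"zy":22}
After op 7 (replace /b 34): {"b":34,"cor":98,"ktx":90,"tes":61,"zy":22}
After op 8 (add /ut 0): {"b":34,"cor":98,"ktx":90,"tes":61,"ut":0,"zy":22}
After op 9 (add /kq 1): {"b":34,"cor":98,"kq":1,"ktx":90,"tes":61,"ut":0,"zy":22}
After op 10 (add /f 44): {"b":34,"cor":98,"f":44,"kq":1,"ktx":90,"tes":61,"ut":0,"zy":22}
After op 11 (replace /ut 95): {"b":34,"cor":98,"f":44,"kq":1,"ktx":90,"tes":61,"ut":95,"zy":22}
After op 12 (remove /ktx): {"b":34,"cor":98,"f":44,"kq":1,"tes":61,"ut":95,"zy":22}
After op 13 (replace /zy 73): {"b":34,"cor":98,"f":44,"kq":1,"tes":61,"ut":95,"zy":73}
After op 14 (remove /kq): {"b":34,"cor":98,"f":44,"tes":61,"ut":95,"zy":73}
After op 15 (replace /b 54): {"b":54,"cor":98,"f":44,"tes":61,"ut":95,"zy":73}
After op 16 (remove /ut): {"b":54,"cor":98,"f":44,"tes":61,"zy":73}
After op 17 (remove /zy): {"b":54,"cor":98,"f":44,"tes":61}
After op 18 (replace /cor 48): {"b":54,"cor":48,"f":44,"tes":61}
After op 19 (replace /f 66): {"b":54,"cor":48,"f":66,"tes":61}
After op 20 (add /i 32): {"b":54,"cor":48,"f":66,"i":32,"tes":61}
After op 21 (add /wb 64): {"b":54,"cor":48,"f":66,"i":32,"tes":61,"wb":64}
After op 22 (remove /wb): {"b":54,"cor":48,"f":66,"i":32,"tes":61}
Size at the root: 5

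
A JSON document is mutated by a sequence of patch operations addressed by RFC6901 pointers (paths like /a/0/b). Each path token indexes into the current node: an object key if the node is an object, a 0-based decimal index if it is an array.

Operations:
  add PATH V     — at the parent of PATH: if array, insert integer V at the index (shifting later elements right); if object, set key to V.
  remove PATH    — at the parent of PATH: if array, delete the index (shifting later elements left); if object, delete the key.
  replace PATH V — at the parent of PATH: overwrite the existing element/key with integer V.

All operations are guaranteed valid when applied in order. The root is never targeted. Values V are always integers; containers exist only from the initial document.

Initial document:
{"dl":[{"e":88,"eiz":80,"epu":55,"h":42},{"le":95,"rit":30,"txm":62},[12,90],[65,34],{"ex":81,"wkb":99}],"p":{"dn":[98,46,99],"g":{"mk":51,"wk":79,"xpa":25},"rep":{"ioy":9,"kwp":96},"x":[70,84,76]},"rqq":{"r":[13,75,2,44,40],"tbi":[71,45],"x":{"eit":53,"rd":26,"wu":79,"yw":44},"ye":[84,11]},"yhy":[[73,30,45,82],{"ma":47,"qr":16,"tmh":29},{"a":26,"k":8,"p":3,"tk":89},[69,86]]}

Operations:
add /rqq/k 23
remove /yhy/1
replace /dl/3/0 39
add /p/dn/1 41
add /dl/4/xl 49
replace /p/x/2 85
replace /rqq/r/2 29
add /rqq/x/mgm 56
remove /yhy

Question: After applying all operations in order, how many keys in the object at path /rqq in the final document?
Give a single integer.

After op 1 (add /rqq/k 23): {"dl":[{"e":88,"eiz":80,"epu":55,"h":42},{"le":95,"rit":30,"txm":62},[12,90],[65,34],{"ex":81,"wkb":99}],"p":{"dn":[98,46,99],"g":{"mk":51,"wk":79,"xpa":25},"rep":{"ioy":9,"kwp":96},"x":[70,84,76]},"rqq":{"k":23,"r":[13,75,2,44,40],"tbi":[71,45],"x":{"eit":53,"rd":26,"wu":79,"yw":44},"ye":[84,11]},"yhy":[[73,30,45,82],{"ma":47,"qr":16,"tmh":29},{"a":26,"k":8,"p":3,"tk":89},[69,86]]}
After op 2 (remove /yhy/1): {"dl":[{"e":88,"eiz":80,"epu":55,"h":42},{"le":95,"rit":30,"txm":62},[12,90],[65,34],{"ex":81,"wkb":99}],"p":{"dn":[98,46,99],"g":{"mk":51,"wk":79,"xpa":25},"rep":{"ioy":9,"kwp":96},"x":[70,84,76]},"rqq":{"k":23,"r":[13,75,2,44,40],"tbi":[71,45],"x":{"eit":53,"rd":26,"wu":79,"yw":44},"ye":[84,11]},"yhy":[[73,30,45,82],{"a":26,"k":8,"p":3,"tk":89},[69,86]]}
After op 3 (replace /dl/3/0 39): {"dl":[{"e":88,"eiz":80,"epu":55,"h":42},{"le":95,"rit":30,"txm":62},[12,90],[39,34],{"ex":81,"wkb":99}],"p":{"dn":[98,46,99],"g":{"mk":51,"wk":79,"xpa":25},"rep":{"ioy":9,"kwp":96},"x":[70,84,76]},"rqq":{"k":23,"r":[13,75,2,44,40],"tbi":[71,45],"x":{"eit":53,"rd":26,"wu":79,"yw":44},"ye":[84,11]},"yhy":[[73,30,45,82],{"a":26,"k":8,"p":3,"tk":89},[69,86]]}
After op 4 (add /p/dn/1 41): {"dl":[{"e":88,"eiz":80,"epu":55,"h":42},{"le":95,"rit":30,"txm":62},[12,90],[39,34],{"ex":81,"wkb":99}],"p":{"dn":[98,41,46,99],"g":{"mk":51,"wk":79,"xpa":25},"rep":{"ioy":9,"kwp":96},"x":[70,84,76]},"rqq":{"k":23,"r":[13,75,2,44,40],"tbi":[71,45],"x":{"eit":53,"rd":26,"wu":79,"yw":44},"ye":[84,11]},"yhy":[[73,30,45,82],{"a":26,"k":8,"p":3,"tk":89},[69,86]]}
After op 5 (add /dl/4/xl 49): {"dl":[{"e":88,"eiz":80,"epu":55,"h":42},{"le":95,"rit":30,"txm":62},[12,90],[39,34],{"ex":81,"wkb":99,"xl":49}],"p":{"dn":[98,41,46,99],"g":{"mk":51,"wk":79,"xpa":25},"rep":{"ioy":9,"kwp":96},"x":[70,84,76]},"rqq":{"k":23,"r":[13,75,2,44,40],"tbi":[71,45],"x":{"eit":53,"rd":26,"wu":79,"yw":44},"ye":[84,11]},"yhy":[[73,30,45,82],{"a":26,"k":8,"p":3,"tk":89},[69,86]]}
After op 6 (replace /p/x/2 85): {"dl":[{"e":88,"eiz":80,"epu":55,"h":42},{"le":95,"rit":30,"txm":62},[12,90],[39,34],{"ex":81,"wkb":99,"xl":49}],"p":{"dn":[98,41,46,99],"g":{"mk":51,"wk":79,"xpa":25},"rep":{"ioy":9,"kwp":96},"x":[70,84,85]},"rqq":{"k":23,"r":[13,75,2,44,40],"tbi":[71,45],"x":{"eit":53,"rd":26,"wu":79,"yw":44},"ye":[84,11]},"yhy":[[73,30,45,82],{"a":26,"k":8,"p":3,"tk":89},[69,86]]}
After op 7 (replace /rqq/r/2 29): {"dl":[{"e":88,"eiz":80,"epu":55,"h":42},{"le":95,"rit":30,"txm":62},[12,90],[39,34],{"ex":81,"wkb":99,"xl":49}],"p":{"dn":[98,41,46,99],"g":{"mk":51,"wk":79,"xpa":25},"rep":{"ioy":9,"kwp":96},"x":[70,84,85]},"rqq":{"k":23,"r":[13,75,29,44,40],"tbi":[71,45],"x":{"eit":53,"rd":26,"wu":79,"yw":44},"ye":[84,11]},"yhy":[[73,30,45,82],{"a":26,"k":8,"p":3,"tk":89},[69,86]]}
After op 8 (add /rqq/x/mgm 56): {"dl":[{"e":88,"eiz":80,"epu":55,"h":42},{"le":95,"rit":30,"txm":62},[12,90],[39,34],{"ex":81,"wkb":99,"xl":49}],"p":{"dn":[98,41,46,99],"g":{"mk":51,"wk":79,"xpa":25},"rep":{"ioy":9,"kwp":96},"x":[70,84,85]},"rqq":{"k":23,"r":[13,75,29,44,40],"tbi":[71,45],"x":{"eit":53,"mgm":56,"rd":26,"wu":79,"yw":44},"ye":[84,11]},"yhy":[[73,30,45,82],{"a":26,"k":8,"p":3,"tk":89},[69,86]]}
After op 9 (remove /yhy): {"dl":[{"e":88,"eiz":80,"epu":55,"h":42},{"le":95,"rit":30,"txm":62},[12,90],[39,34],{"ex":81,"wkb":99,"xl":49}],"p":{"dn":[98,41,46,99],"g":{"mk":51,"wk":79,"xpa":25},"rep":{"ioy":9,"kwp":96},"x":[70,84,85]},"rqq":{"k":23,"r":[13,75,29,44,40],"tbi":[71,45],"x":{"eit":53,"mgm":56,"rd":26,"wu":79,"yw":44},"ye":[84,11]}}
Size at path /rqq: 5

Answer: 5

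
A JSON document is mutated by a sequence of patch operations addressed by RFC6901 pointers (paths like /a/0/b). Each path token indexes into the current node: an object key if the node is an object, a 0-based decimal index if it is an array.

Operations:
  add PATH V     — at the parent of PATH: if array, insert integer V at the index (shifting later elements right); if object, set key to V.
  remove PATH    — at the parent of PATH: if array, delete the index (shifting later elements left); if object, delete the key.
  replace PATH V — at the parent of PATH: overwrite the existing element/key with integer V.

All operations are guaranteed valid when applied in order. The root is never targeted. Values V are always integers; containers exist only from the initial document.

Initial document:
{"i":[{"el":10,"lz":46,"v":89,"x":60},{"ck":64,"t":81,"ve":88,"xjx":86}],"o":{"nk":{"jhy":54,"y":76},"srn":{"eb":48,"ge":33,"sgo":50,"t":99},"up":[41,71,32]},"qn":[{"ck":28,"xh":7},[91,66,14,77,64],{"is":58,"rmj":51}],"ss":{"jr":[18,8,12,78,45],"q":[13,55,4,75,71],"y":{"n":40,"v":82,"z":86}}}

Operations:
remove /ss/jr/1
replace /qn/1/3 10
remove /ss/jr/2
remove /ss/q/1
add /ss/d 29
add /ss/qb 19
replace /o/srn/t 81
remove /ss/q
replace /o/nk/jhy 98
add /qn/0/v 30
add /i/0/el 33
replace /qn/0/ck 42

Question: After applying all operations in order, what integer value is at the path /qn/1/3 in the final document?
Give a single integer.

After op 1 (remove /ss/jr/1): {"i":[{"el":10,"lz":46,"v":89,"x":60},{"ck":64,"t":81,"ve":88,"xjx":86}],"o":{"nk":{"jhy":54,"y":76},"srn":{"eb":48,"ge":33,"sgo":50,"t":99},"up":[41,71,32]},"qn":[{"ck":28,"xh":7},[91,66,14,77,64],{"is":58,"rmj":51}],"ss":{"jr":[18,12,78,45],"q":[13,55,4,75,71],"y":{"n":40,"v":82,"z":86}}}
After op 2 (replace /qn/1/3 10): {"i":[{"el":10,"lz":46,"v":89,"x":60},{"ck":64,"t":81,"ve":88,"xjx":86}],"o":{"nk":{"jhy":54,"y":76},"srn":{"eb":48,"ge":33,"sgo":50,"t":99},"up":[41,71,32]},"qn":[{"ck":28,"xh":7},[91,66,14,10,64],{"is":58,"rmj":51}],"ss":{"jr":[18,12,78,45],"q":[13,55,4,75,71],"y":{"n":40,"v":82,"z":86}}}
After op 3 (remove /ss/jr/2): {"i":[{"el":10,"lz":46,"v":89,"x":60},{"ck":64,"t":81,"ve":88,"xjx":86}],"o":{"nk":{"jhy":54,"y":76},"srn":{"eb":48,"ge":33,"sgo":50,"t":99},"up":[41,71,32]},"qn":[{"ck":28,"xh":7},[91,66,14,10,64],{"is":58,"rmj":51}],"ss":{"jr":[18,12,45],"q":[13,55,4,75,71],"y":{"n":40,"v":82,"z":86}}}
After op 4 (remove /ss/q/1): {"i":[{"el":10,"lz":46,"v":89,"x":60},{"ck":64,"t":81,"ve":88,"xjx":86}],"o":{"nk":{"jhy":54,"y":76},"srn":{"eb":48,"ge":33,"sgo":50,"t":99},"up":[41,71,32]},"qn":[{"ck":28,"xh":7},[91,66,14,10,64],{"is":58,"rmj":51}],"ss":{"jr":[18,12,45],"q":[13,4,75,71],"y":{"n":40,"v":82,"z":86}}}
After op 5 (add /ss/d 29): {"i":[{"el":10,"lz":46,"v":89,"x":60},{"ck":64,"t":81,"ve":88,"xjx":86}],"o":{"nk":{"jhy":54,"y":76},"srn":{"eb":48,"ge":33,"sgo":50,"t":99},"up":[41,71,32]},"qn":[{"ck":28,"xh":7},[91,66,14,10,64],{"is":58,"rmj":51}],"ss":{"d":29,"jr":[18,12,45],"q":[13,4,75,71],"y":{"n":40,"v":82,"z":86}}}
After op 6 (add /ss/qb 19): {"i":[{"el":10,"lz":46,"v":89,"x":60},{"ck":64,"t":81,"ve":88,"xjx":86}],"o":{"nk":{"jhy":54,"y":76},"srn":{"eb":48,"ge":33,"sgo":50,"t":99},"up":[41,71,32]},"qn":[{"ck":28,"xh":7},[91,66,14,10,64],{"is":58,"rmj":51}],"ss":{"d":29,"jr":[18,12,45],"q":[13,4,75,71],"qb":19,"y":{"n":40,"v":82,"z":86}}}
After op 7 (replace /o/srn/t 81): {"i":[{"el":10,"lz":46,"v":89,"x":60},{"ck":64,"t":81,"ve":88,"xjx":86}],"o":{"nk":{"jhy":54,"y":76},"srn":{"eb":48,"ge":33,"sgo":50,"t":81},"up":[41,71,32]},"qn":[{"ck":28,"xh":7},[91,66,14,10,64],{"is":58,"rmj":51}],"ss":{"d":29,"jr":[18,12,45],"q":[13,4,75,71],"qb":19,"y":{"n":40,"v":82,"z":86}}}
After op 8 (remove /ss/q): {"i":[{"el":10,"lz":46,"v":89,"x":60},{"ck":64,"t":81,"ve":88,"xjx":86}],"o":{"nk":{"jhy":54,"y":76},"srn":{"eb":48,"ge":33,"sgo":50,"t":81},"up":[41,71,32]},"qn":[{"ck":28,"xh":7},[91,66,14,10,64],{"is":58,"rmj":51}],"ss":{"d":29,"jr":[18,12,45],"qb":19,"y":{"n":40,"v":82,"z":86}}}
After op 9 (replace /o/nk/jhy 98): {"i":[{"el":10,"lz":46,"v":89,"x":60},{"ck":64,"t":81,"ve":88,"xjx":86}],"o":{"nk":{"jhy":98,"y":76},"srn":{"eb":48,"ge":33,"sgo":50,"t":81},"up":[41,71,32]},"qn":[{"ck":28,"xh":7},[91,66,14,10,64],{"is":58,"rmj":51}],"ss":{"d":29,"jr":[18,12,45],"qb":19,"y":{"n":40,"v":82,"z":86}}}
After op 10 (add /qn/0/v 30): {"i":[{"el":10,"lz":46,"v":89,"x":60},{"ck":64,"t":81,"ve":88,"xjx":86}],"o":{"nk":{"jhy":98,"y":76},"srn":{"eb":48,"ge":33,"sgo":50,"t":81},"up":[41,71,32]},"qn":[{"ck":28,"v":30,"xh":7},[91,66,14,10,64],{"is":58,"rmj":51}],"ss":{"d":29,"jr":[18,12,45],"qb":19,"y":{"n":40,"v":82,"z":86}}}
After op 11 (add /i/0/el 33): {"i":[{"el":33,"lz":46,"v":89,"x":60},{"ck":64,"t":81,"ve":88,"xjx":86}],"o":{"nk":{"jhy":98,"y":76},"srn":{"eb":48,"ge":33,"sgo":50,"t":81},"up":[41,71,32]},"qn":[{"ck":28,"v":30,"xh":7},[91,66,14,10,64],{"is":58,"rmj":51}],"ss":{"d":29,"jr":[18,12,45],"qb":19,"y":{"n":40,"v":82,"z":86}}}
After op 12 (replace /qn/0/ck 42): {"i":[{"el":33,"lz":46,"v":89,"x":60},{"ck":64,"t":81,"ve":88,"xjx":86}],"o":{"nk":{"jhy":98,"y":76},"srn":{"eb":48,"ge":33,"sgo":50,"t":81},"up":[41,71,32]},"qn":[{"ck":42,"v":30,"xh":7},[91,66,14,10,64],{"is":58,"rmj":51}],"ss":{"d":29,"jr":[18,12,45],"qb":19,"y":{"n":40,"v":82,"z":86}}}
Value at /qn/1/3: 10

Answer: 10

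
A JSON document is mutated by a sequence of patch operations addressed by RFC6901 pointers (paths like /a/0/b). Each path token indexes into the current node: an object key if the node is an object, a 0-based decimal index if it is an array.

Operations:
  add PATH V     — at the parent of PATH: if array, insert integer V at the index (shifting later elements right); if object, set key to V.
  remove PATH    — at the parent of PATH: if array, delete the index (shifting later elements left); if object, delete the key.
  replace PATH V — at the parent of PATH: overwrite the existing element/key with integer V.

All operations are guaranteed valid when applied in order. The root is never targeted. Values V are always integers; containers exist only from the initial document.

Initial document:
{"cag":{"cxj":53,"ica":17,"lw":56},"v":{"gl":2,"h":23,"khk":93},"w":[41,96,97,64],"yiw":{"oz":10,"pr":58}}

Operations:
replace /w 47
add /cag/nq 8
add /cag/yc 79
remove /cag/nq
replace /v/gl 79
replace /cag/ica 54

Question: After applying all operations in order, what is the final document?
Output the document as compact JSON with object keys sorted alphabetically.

After op 1 (replace /w 47): {"cag":{"cxj":53,"ica":17,"lw":56},"v":{"gl":2,"h":23,"khk":93},"w":47,"yiw":{"oz":10,"pr":58}}
After op 2 (add /cag/nq 8): {"cag":{"cxj":53,"ica":17,"lw":56,"nq":8},"v":{"gl":2,"h":23,"khk":93},"w":47,"yiw":{"oz":10,"pr":58}}
After op 3 (add /cag/yc 79): {"cag":{"cxj":53,"ica":17,"lw":56,"nq":8,"yc":79},"v":{"gl":2,"h":23,"khk":93},"w":47,"yiw":{"oz":10,"pr":58}}
After op 4 (remove /cag/nq): {"cag":{"cxj":53,"ica":17,"lw":56,"yc":79},"v":{"gl":2,"h":23,"khk":93},"w":47,"yiw":{"oz":10,"pr":58}}
After op 5 (replace /v/gl 79): {"cag":{"cxj":53,"ica":17,"lw":56,"yc":79},"v":{"gl":79,"h":23,"khk":93},"w":47,"yiw":{"oz":10,"pr":58}}
After op 6 (replace /cag/ica 54): {"cag":{"cxj":53,"ica":54,"lw":56,"yc":79},"v":{"gl":79,"h":23,"khk":93},"w":47,"yiw":{"oz":10,"pr":58}}

Answer: {"cag":{"cxj":53,"ica":54,"lw":56,"yc":79},"v":{"gl":79,"h":23,"khk":93},"w":47,"yiw":{"oz":10,"pr":58}}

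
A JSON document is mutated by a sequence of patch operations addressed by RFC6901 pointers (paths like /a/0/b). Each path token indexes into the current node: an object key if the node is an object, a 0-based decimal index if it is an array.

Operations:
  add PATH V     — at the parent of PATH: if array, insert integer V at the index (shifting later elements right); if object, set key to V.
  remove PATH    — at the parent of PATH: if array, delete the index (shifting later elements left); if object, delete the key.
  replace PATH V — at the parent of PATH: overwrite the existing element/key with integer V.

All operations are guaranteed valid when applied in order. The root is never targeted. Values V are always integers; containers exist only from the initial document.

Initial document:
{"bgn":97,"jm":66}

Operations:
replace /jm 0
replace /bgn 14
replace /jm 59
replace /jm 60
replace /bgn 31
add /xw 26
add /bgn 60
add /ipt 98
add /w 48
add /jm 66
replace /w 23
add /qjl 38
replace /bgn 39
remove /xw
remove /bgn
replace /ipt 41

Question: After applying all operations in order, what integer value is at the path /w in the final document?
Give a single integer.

Answer: 23

Derivation:
After op 1 (replace /jm 0): {"bgn":97,"jm":0}
After op 2 (replace /bgn 14): {"bgn":14,"jm":0}
After op 3 (replace /jm 59): {"bgn":14,"jm":59}
After op 4 (replace /jm 60): {"bgn":14,"jm":60}
After op 5 (replace /bgn 31): {"bgn":31,"jm":60}
After op 6 (add /xw 26): {"bgn":31,"jm":60,"xw":26}
After op 7 (add /bgn 60): {"bgn":60,"jm":60,"xw":26}
After op 8 (add /ipt 98): {"bgn":60,"ipt":98,"jm":60,"xw":26}
After op 9 (add /w 48): {"bgn":60,"ipt":98,"jm":60,"w":48,"xw":26}
After op 10 (add /jm 66): {"bgn":60,"ipt":98,"jm":66,"w":48,"xw":26}
After op 11 (replace /w 23): {"bgn":60,"ipt":98,"jm":66,"w":23,"xw":26}
After op 12 (add /qjl 38): {"bgn":60,"ipt":98,"jm":66,"qjl":38,"w":23,"xw":26}
After op 13 (replace /bgn 39): {"bgn":39,"ipt":98,"jm":66,"qjl":38,"w":23,"xw":26}
After op 14 (remove /xw): {"bgn":39,"ipt":98,"jm":66,"qjl":38,"w":23}
After op 15 (remove /bgn): {"ipt":98,"jm":66,"qjl":38,"w":23}
After op 16 (replace /ipt 41): {"ipt":41,"jm":66,"qjl":38,"w":23}
Value at /w: 23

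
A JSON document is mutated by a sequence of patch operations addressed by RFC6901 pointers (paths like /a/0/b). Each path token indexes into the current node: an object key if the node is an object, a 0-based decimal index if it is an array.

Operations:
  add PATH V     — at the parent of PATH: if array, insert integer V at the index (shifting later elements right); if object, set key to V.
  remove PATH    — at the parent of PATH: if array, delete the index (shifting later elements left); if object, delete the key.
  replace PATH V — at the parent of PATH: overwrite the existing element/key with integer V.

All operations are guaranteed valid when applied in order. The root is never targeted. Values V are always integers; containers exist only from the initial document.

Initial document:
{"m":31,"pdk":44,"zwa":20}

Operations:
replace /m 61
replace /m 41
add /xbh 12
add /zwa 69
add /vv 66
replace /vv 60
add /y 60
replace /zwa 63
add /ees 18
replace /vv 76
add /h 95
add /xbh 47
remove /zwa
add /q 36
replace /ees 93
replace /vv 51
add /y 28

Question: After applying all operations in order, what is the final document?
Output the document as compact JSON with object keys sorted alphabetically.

After op 1 (replace /m 61): {"m":61,"pdk":44,"zwa":20}
After op 2 (replace /m 41): {"m":41,"pdk":44,"zwa":20}
After op 3 (add /xbh 12): {"m":41,"pdk":44,"xbh":12,"zwa":20}
After op 4 (add /zwa 69): {"m":41,"pdk":44,"xbh":12,"zwa":69}
After op 5 (add /vv 66): {"m":41,"pdk":44,"vv":66,"xbh":12,"zwa":69}
After op 6 (replace /vv 60): {"m":41,"pdk":44,"vv":60,"xbh":12,"zwa":69}
After op 7 (add /y 60): {"m":41,"pdk":44,"vv":60,"xbh":12,"y":60,"zwa":69}
After op 8 (replace /zwa 63): {"m":41,"pdk":44,"vv":60,"xbh":12,"y":60,"zwa":63}
After op 9 (add /ees 18): {"ees":18,"m":41,"pdk":44,"vv":60,"xbh":12,"y":60,"zwa":63}
After op 10 (replace /vv 76): {"ees":18,"m":41,"pdk":44,"vv":76,"xbh":12,"y":60,"zwa":63}
After op 11 (add /h 95): {"ees":18,"h":95,"m":41,"pdk":44,"vv":76,"xbh":12,"y":60,"zwa":63}
After op 12 (add /xbh 47): {"ees":18,"h":95,"m":41,"pdk":44,"vv":76,"xbh":47,"y":60,"zwa":63}
After op 13 (remove /zwa): {"ees":18,"h":95,"m":41,"pdk":44,"vv":76,"xbh":47,"y":60}
After op 14 (add /q 36): {"ees":18,"h":95,"m":41,"pdk":44,"q":36,"vv":76,"xbh":47,"y":60}
After op 15 (replace /ees 93): {"ees":93,"h":95,"m":41,"pdk":44,"q":36,"vv":76,"xbh":47,"y":60}
After op 16 (replace /vv 51): {"ees":93,"h":95,"m":41,"pdk":44,"q":36,"vv":51,"xbh":47,"y":60}
After op 17 (add /y 28): {"ees":93,"h":95,"m":41,"pdk":44,"q":36,"vv":51,"xbh":47,"y":28}

Answer: {"ees":93,"h":95,"m":41,"pdk":44,"q":36,"vv":51,"xbh":47,"y":28}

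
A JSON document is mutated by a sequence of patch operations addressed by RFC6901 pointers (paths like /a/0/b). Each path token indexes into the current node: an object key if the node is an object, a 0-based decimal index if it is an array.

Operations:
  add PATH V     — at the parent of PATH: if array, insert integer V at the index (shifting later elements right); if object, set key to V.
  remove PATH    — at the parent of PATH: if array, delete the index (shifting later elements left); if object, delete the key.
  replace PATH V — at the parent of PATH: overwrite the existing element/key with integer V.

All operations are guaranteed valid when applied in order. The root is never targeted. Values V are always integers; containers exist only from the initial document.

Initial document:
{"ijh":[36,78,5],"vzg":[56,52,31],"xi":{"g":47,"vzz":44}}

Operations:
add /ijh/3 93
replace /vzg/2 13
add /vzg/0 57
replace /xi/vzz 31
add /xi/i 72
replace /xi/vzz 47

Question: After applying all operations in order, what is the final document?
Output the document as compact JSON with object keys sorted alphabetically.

After op 1 (add /ijh/3 93): {"ijh":[36,78,5,93],"vzg":[56,52,31],"xi":{"g":47,"vzz":44}}
After op 2 (replace /vzg/2 13): {"ijh":[36,78,5,93],"vzg":[56,52,13],"xi":{"g":47,"vzz":44}}
After op 3 (add /vzg/0 57): {"ijh":[36,78,5,93],"vzg":[57,56,52,13],"xi":{"g":47,"vzz":44}}
After op 4 (replace /xi/vzz 31): {"ijh":[36,78,5,93],"vzg":[57,56,52,13],"xi":{"g":47,"vzz":31}}
After op 5 (add /xi/i 72): {"ijh":[36,78,5,93],"vzg":[57,56,52,13],"xi":{"g":47,"i":72,"vzz":31}}
After op 6 (replace /xi/vzz 47): {"ijh":[36,78,5,93],"vzg":[57,56,52,13],"xi":{"g":47,"i":72,"vzz":47}}

Answer: {"ijh":[36,78,5,93],"vzg":[57,56,52,13],"xi":{"g":47,"i":72,"vzz":47}}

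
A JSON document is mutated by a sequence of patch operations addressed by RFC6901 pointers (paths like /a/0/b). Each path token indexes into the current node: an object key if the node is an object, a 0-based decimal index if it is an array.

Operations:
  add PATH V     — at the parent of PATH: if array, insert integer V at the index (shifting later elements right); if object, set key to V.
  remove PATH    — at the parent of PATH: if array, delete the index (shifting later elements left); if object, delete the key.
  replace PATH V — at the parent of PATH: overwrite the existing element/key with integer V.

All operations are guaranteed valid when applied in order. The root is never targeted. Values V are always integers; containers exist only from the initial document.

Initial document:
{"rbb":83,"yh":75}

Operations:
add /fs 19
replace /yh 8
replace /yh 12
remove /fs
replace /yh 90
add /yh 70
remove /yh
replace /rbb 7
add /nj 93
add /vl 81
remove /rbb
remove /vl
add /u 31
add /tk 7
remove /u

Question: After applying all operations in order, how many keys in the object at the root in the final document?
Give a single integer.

After op 1 (add /fs 19): {"fs":19,"rbb":83,"yh":75}
After op 2 (replace /yh 8): {"fs":19,"rbb":83,"yh":8}
After op 3 (replace /yh 12): {"fs":19,"rbb":83,"yh":12}
After op 4 (remove /fs): {"rbb":83,"yh":12}
After op 5 (replace /yh 90): {"rbb":83,"yh":90}
After op 6 (add /yh 70): {"rbb":83,"yh":70}
After op 7 (remove /yh): {"rbb":83}
After op 8 (replace /rbb 7): {"rbb":7}
After op 9 (add /nj 93): {"nj":93,"rbb":7}
After op 10 (add /vl 81): {"nj":93,"rbb":7,"vl":81}
After op 11 (remove /rbb): {"nj":93,"vl":81}
After op 12 (remove /vl): {"nj":93}
After op 13 (add /u 31): {"nj":93,"u":31}
After op 14 (add /tk 7): {"nj":93,"tk":7,"u":31}
After op 15 (remove /u): {"nj":93,"tk":7}
Size at the root: 2

Answer: 2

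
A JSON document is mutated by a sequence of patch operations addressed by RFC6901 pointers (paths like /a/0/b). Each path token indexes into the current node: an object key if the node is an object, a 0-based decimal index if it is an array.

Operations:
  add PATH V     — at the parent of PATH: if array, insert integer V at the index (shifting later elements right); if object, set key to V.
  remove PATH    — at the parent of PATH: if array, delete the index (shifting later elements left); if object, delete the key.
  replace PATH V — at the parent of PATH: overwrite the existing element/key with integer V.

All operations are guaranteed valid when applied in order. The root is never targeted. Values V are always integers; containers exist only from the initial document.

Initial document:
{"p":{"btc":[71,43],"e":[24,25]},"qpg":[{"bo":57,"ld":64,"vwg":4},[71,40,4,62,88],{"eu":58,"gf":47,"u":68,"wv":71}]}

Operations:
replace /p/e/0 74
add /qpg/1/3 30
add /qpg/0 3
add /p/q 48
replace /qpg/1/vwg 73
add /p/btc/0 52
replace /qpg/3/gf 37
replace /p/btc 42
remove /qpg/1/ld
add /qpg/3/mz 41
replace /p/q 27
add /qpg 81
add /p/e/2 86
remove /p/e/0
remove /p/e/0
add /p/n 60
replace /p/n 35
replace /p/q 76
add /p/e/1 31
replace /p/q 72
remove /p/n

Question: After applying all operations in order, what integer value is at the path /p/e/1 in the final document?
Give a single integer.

After op 1 (replace /p/e/0 74): {"p":{"btc":[71,43],"e":[74,25]},"qpg":[{"bo":57,"ld":64,"vwg":4},[71,40,4,62,88],{"eu":58,"gf":47,"u":68,"wv":71}]}
After op 2 (add /qpg/1/3 30): {"p":{"btc":[71,43],"e":[74,25]},"qpg":[{"bo":57,"ld":64,"vwg":4},[71,40,4,30,62,88],{"eu":58,"gf":47,"u":68,"wv":71}]}
After op 3 (add /qpg/0 3): {"p":{"btc":[71,43],"e":[74,25]},"qpg":[3,{"bo":57,"ld":64,"vwg":4},[71,40,4,30,62,88],{"eu":58,"gf":47,"u":68,"wv":71}]}
After op 4 (add /p/q 48): {"p":{"btc":[71,43],"e":[74,25],"q":48},"qpg":[3,{"bo":57,"ld":64,"vwg":4},[71,40,4,30,62,88],{"eu":58,"gf":47,"u":68,"wv":71}]}
After op 5 (replace /qpg/1/vwg 73): {"p":{"btc":[71,43],"e":[74,25],"q":48},"qpg":[3,{"bo":57,"ld":64,"vwg":73},[71,40,4,30,62,88],{"eu":58,"gf":47,"u":68,"wv":71}]}
After op 6 (add /p/btc/0 52): {"p":{"btc":[52,71,43],"e":[74,25],"q":48},"qpg":[3,{"bo":57,"ld":64,"vwg":73},[71,40,4,30,62,88],{"eu":58,"gf":47,"u":68,"wv":71}]}
After op 7 (replace /qpg/3/gf 37): {"p":{"btc":[52,71,43],"e":[74,25],"q":48},"qpg":[3,{"bo":57,"ld":64,"vwg":73},[71,40,4,30,62,88],{"eu":58,"gf":37,"u":68,"wv":71}]}
After op 8 (replace /p/btc 42): {"p":{"btc":42,"e":[74,25],"q":48},"qpg":[3,{"bo":57,"ld":64,"vwg":73},[71,40,4,30,62,88],{"eu":58,"gf":37,"u":68,"wv":71}]}
After op 9 (remove /qpg/1/ld): {"p":{"btc":42,"e":[74,25],"q":48},"qpg":[3,{"bo":57,"vwg":73},[71,40,4,30,62,88],{"eu":58,"gf":37,"u":68,"wv":71}]}
After op 10 (add /qpg/3/mz 41): {"p":{"btc":42,"e":[74,25],"q":48},"qpg":[3,{"bo":57,"vwg":73},[71,40,4,30,62,88],{"eu":58,"gf":37,"mz":41,"u":68,"wv":71}]}
After op 11 (replace /p/q 27): {"p":{"btc":42,"e":[74,25],"q":27},"qpg":[3,{"bo":57,"vwg":73},[71,40,4,30,62,88],{"eu":58,"gf":37,"mz":41,"u":68,"wv":71}]}
After op 12 (add /qpg 81): {"p":{"btc":42,"e":[74,25],"q":27},"qpg":81}
After op 13 (add /p/e/2 86): {"p":{"btc":42,"e":[74,25,86],"q":27},"qpg":81}
After op 14 (remove /p/e/0): {"p":{"btc":42,"e":[25,86],"q":27},"qpg":81}
After op 15 (remove /p/e/0): {"p":{"btc":42,"e":[86],"q":27},"qpg":81}
After op 16 (add /p/n 60): {"p":{"btc":42,"e":[86],"n":60,"q":27},"qpg":81}
After op 17 (replace /p/n 35): {"p":{"btc":42,"e":[86],"n":35,"q":27},"qpg":81}
After op 18 (replace /p/q 76): {"p":{"btc":42,"e":[86],"n":35,"q":76},"qpg":81}
After op 19 (add /p/e/1 31): {"p":{"btc":42,"e":[86,31],"n":35,"q":76},"qpg":81}
After op 20 (replace /p/q 72): {"p":{"btc":42,"e":[86,31],"n":35,"q":72},"qpg":81}
After op 21 (remove /p/n): {"p":{"btc":42,"e":[86,31],"q":72},"qpg":81}
Value at /p/e/1: 31

Answer: 31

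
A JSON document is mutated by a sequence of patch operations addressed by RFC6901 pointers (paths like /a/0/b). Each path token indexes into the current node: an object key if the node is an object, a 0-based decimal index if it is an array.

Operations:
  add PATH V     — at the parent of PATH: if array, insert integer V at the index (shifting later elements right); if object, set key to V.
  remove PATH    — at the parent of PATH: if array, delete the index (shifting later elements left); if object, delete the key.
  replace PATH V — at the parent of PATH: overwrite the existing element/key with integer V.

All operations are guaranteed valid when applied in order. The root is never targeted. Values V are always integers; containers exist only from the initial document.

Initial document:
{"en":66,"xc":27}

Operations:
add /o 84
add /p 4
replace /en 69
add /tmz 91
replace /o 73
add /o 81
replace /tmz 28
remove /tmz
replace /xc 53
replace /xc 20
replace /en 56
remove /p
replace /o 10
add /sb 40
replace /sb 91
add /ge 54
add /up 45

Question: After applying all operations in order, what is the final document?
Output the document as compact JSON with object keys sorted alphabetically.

Answer: {"en":56,"ge":54,"o":10,"sb":91,"up":45,"xc":20}

Derivation:
After op 1 (add /o 84): {"en":66,"o":84,"xc":27}
After op 2 (add /p 4): {"en":66,"o":84,"p":4,"xc":27}
After op 3 (replace /en 69): {"en":69,"o":84,"p":4,"xc":27}
After op 4 (add /tmz 91): {"en":69,"o":84,"p":4,"tmz":91,"xc":27}
After op 5 (replace /o 73): {"en":69,"o":73,"p":4,"tmz":91,"xc":27}
After op 6 (add /o 81): {"en":69,"o":81,"p":4,"tmz":91,"xc":27}
After op 7 (replace /tmz 28): {"en":69,"o":81,"p":4,"tmz":28,"xc":27}
After op 8 (remove /tmz): {"en":69,"o":81,"p":4,"xc":27}
After op 9 (replace /xc 53): {"en":69,"o":81,"p":4,"xc":53}
After op 10 (replace /xc 20): {"en":69,"o":81,"p":4,"xc":20}
After op 11 (replace /en 56): {"en":56,"o":81,"p":4,"xc":20}
After op 12 (remove /p): {"en":56,"o":81,"xc":20}
After op 13 (replace /o 10): {"en":56,"o":10,"xc":20}
After op 14 (add /sb 40): {"en":56,"o":10,"sb":40,"xc":20}
After op 15 (replace /sb 91): {"en":56,"o":10,"sb":91,"xc":20}
After op 16 (add /ge 54): {"en":56,"ge":54,"o":10,"sb":91,"xc":20}
After op 17 (add /up 45): {"en":56,"ge":54,"o":10,"sb":91,"up":45,"xc":20}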